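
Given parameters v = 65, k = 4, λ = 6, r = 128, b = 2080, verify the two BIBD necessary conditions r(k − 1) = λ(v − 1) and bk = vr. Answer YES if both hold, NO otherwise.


Condition (i): r(k − 1) = 128·3 = 384; λ(v − 1) = 6·64 = 384. Match? YES.
Condition (ii): bk = 2080·4 = 8320; vr = 65·128 = 8320. Match? YES.
Both conditions hold? YES.

YES


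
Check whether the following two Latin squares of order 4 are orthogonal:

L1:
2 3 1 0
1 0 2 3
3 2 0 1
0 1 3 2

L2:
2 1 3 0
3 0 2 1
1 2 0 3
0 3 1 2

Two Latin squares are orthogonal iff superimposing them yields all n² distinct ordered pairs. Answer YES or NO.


Form the n² = 16 superimposed pairs (L1[i][j], L2[i][j]), row by row (rows and columns indexed from 0):
row 0: (2,2) (3,1) (1,3) (0,0)
row 1: (1,3) (0,0) (2,2) (3,1)
row 2: (3,1) (2,2) (0,0) (1,3)
row 3: (0,0) (1,3) (3,1) (2,2)
Orthogonality requires all 16 pairs distinct.
But the pair (1,3) repeats: cell (0,2) has L1 = 1, L2 = 3, and cell (1,0) has L1 = 1, L2 = 3.
A repeated pair means some other pair never occurs (only 4 distinct pairs out of 16), so the squares are not orthogonal.
Conclusion: NO.

NO


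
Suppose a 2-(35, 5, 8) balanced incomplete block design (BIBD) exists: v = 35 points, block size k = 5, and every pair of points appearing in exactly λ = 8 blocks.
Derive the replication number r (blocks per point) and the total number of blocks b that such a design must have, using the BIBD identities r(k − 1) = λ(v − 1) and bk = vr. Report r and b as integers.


Any 2-(v, k, λ) BIBD satisfies two necessary conditions:
  (i)  Each point sits in r blocks, and counting incidences through any fixed point gives r(k − 1) = λ(v − 1), so r = λ(v − 1)/(k − 1).
  (ii) Total incidences bk = vr, so b = vr/k.
Step 1: r = λ(v − 1)/(k − 1) = 8·(35 − 1)/(5 − 1) = 8·34/4 = 272/4 = 68.
Step 2: b = vr/k = 35·68/5 = 2380/5 = 476.
Check integrality: r = 68 ∈ Z ✓, b = 476 ∈ Z ✓.
(These identities are necessary conditions: they determine r and b for any design with these parameters, but do not by themselves prove that one exists.)

r = 68, b = 476.


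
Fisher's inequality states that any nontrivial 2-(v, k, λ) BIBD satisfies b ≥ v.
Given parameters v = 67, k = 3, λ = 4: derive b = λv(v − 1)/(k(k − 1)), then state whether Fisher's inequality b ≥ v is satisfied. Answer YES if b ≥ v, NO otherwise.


b = λv(v − 1)/(k(k − 1)) = 4·67·66/(3·2) = 17688/6 = 2948.
Compare with v = 67: b ≥ v, so Fisher's inequality holds.

YES


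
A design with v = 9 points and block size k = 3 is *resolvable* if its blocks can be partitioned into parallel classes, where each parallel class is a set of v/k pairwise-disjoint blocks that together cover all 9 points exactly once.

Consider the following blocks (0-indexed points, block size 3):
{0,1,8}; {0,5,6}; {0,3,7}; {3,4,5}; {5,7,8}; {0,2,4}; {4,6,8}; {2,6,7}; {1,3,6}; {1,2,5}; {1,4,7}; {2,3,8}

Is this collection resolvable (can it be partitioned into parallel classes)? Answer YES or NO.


v = 9, block size k = 3, number of blocks = 12.
For resolvability, blocks must partition into parallel classes of size v/k = 3.
Total blocks must therefore be a multiple of 3: 12 = 3·4 + 0 ⇒ divisible ✓.
Greedy packing gives 4 candidate class(es). Each should be a full parallel class (size 3, covers all 9 points).
  Class 1 (3 blocks): {0,1,8}; {3,4,5}; {2,6,7}. Points covered: [0, 1, 2, 3, 4, 5, 6, 7, 8].
  Class 2 (3 blocks): {0,5,6}; {1,4,7}; {2,3,8}. Points covered: [0, 1, 2, 3, 4, 5, 6, 7, 8].
  Class 3 (3 blocks): {0,3,7}; {4,6,8}; {1,2,5}. Points covered: [0, 1, 2, 3, 4, 5, 6, 7, 8].
  Class 4 (3 blocks): {5,7,8}; {0,2,4}; {1,3,6}. Points covered: [0, 1, 2, 3, 4, 5, 6, 7, 8].
All classes full (size 3)? YES. All classes cover every point? YES.
Resolvable? YES.

YES


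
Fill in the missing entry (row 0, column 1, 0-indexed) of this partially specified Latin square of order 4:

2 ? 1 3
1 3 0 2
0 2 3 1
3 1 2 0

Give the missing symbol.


Row 0 contains symbols [1, 2, 3] — missing [0].
Column 1 contains symbols [1, 2, 3] — missing [0].
The missing symbol must appear in both missing sets; intersection = [0].
Therefore the hidden value is 0.

Missing value = 0.


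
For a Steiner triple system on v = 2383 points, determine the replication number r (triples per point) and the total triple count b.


An STS(v) is a 2-(v, 3, 1) BIBD: block size k = 3, λ = 1.
Replication: r(k − 1) = λ(v − 1) ⇒ r·2 = 2383 − 1 = 2382 ⇒ r = 1191.
Block count: b = v(v − 1)/6 = 2383·2382/6 = 5676306/6 = 946051.
(Check via bk = vr: 946051·3 = 2838153 = 2383·1191 = 2838153 ✓.)

r = 1191, b = 946051.


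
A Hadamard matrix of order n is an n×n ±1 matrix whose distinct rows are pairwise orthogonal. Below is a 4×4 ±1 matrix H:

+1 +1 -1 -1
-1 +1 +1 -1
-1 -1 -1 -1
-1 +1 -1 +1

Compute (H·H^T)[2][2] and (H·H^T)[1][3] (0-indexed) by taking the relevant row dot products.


Row 1 of H: [-1, 1, 1, -1].
Row 2 of H: [-1, -1, -1, -1].
Row 3 of H: [-1, 1, -1, 1].
(H·H^T)[2][2] = Σ_j H[2][j]·H[2][j] = (-1)² + (-1)² + (-1)² + (-1)² = 1 + 1 + 1 + 1 = 4.
(H·H^T)[1][3] = Σ_j H[1][j]·H[3][j] = (-1)·(-1) + (1)·(1) + (1)·(-1) + (-1)·(1) = 1 + 1 + -1 + -1 = 0.
So rows 1 and 3 are orthogonal; the diagonal entry equals n = 4.

(2,2) entry = 4; (1,3) entry = 0.


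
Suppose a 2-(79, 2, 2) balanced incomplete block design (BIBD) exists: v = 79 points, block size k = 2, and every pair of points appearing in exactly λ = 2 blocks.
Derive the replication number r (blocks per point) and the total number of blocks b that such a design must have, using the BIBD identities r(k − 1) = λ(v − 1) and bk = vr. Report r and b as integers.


Any 2-(v, k, λ) BIBD satisfies two necessary conditions:
  (i)  Each point sits in r blocks, and counting incidences through any fixed point gives r(k − 1) = λ(v − 1), so r = λ(v − 1)/(k − 1).
  (ii) Total incidences bk = vr, so b = vr/k.
Step 1: r = λ(v − 1)/(k − 1) = 2·(79 − 1)/(2 − 1) = 2·78/1 = 156/1 = 156.
Step 2: b = vr/k = 79·156/2 = 12324/2 = 6162.
Check integrality: r = 156 ∈ Z ✓, b = 6162 ∈ Z ✓.
(These identities are necessary conditions: they determine r and b for any design with these parameters, but do not by themselves prove that one exists.)

r = 156, b = 6162.


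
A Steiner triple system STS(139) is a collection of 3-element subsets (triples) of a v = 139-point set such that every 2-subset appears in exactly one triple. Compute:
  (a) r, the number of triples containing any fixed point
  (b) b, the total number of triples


An STS(v) is a 2-(v, 3, 1) BIBD: block size k = 3, λ = 1.
Replication: r(k − 1) = λ(v − 1) ⇒ r·2 = 139 − 1 = 138 ⇒ r = 69.
Block count: bk = vr ⇒ b·3 = 139·69 = 9591 ⇒ b = 3197.

r = 69, b = 3197.


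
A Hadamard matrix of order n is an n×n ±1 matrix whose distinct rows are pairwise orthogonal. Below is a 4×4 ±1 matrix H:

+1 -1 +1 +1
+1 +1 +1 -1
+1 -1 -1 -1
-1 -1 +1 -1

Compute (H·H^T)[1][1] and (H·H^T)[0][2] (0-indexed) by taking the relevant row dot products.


Row 0 of H: [1, -1, 1, 1].
Row 1 of H: [1, 1, 1, -1].
Row 2 of H: [1, -1, -1, -1].
(H·H^T)[1][1] = Σ_j H[1][j]·H[1][j] = (1)² + (1)² + (1)² + (-1)² = 1 + 1 + 1 + 1 = 4.
(H·H^T)[0][2] = Σ_j H[0][j]·H[2][j] = (1)·(1) + (-1)·(-1) + (1)·(-1) + (1)·(-1) = 1 + 1 + -1 + -1 = 0.
So rows 0 and 2 are orthogonal; the diagonal entry equals n = 4.

(1,1) entry = 4; (0,2) entry = 0.


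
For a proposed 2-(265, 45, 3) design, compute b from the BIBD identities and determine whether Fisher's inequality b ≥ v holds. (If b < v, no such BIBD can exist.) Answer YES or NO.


r = λ(v − 1)/(k − 1) = 3·264/44 = 18.
b = vr/k = 265·18/45 = 106.
Fisher's inequality: b ≥ v ⇔ 106 ≥ 265? NO.

NO


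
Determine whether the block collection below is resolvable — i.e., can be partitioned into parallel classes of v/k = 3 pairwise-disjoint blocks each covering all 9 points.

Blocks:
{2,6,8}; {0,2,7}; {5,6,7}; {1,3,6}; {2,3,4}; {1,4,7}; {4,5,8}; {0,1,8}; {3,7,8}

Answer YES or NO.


v = 9, block size k = 3, number of blocks = 9.
For resolvability, blocks must partition into parallel classes of size v/k = 3.
Total blocks must therefore be a multiple of 3: 9 = 3·3 + 0 ⇒ divisible ✓.
Consider block {2,6,8}. The only other block(s) in the collection disjoint from it are {1,4,7} — just 1 block(s). Any parallel class containing {2,6,8} would need 2 other blocks each disjoint from it, so no parallel class of size 3 can contain {2,6,8}.
Since every block must belong to some parallel class in a resolution, the collection cannot be partitioned into parallel classes.
Resolvable? NO.

NO


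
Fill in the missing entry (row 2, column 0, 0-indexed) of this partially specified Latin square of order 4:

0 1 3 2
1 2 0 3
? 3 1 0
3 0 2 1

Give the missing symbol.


Row 2 contains symbols [0, 1, 3] — missing [2].
Column 0 contains symbols [0, 1, 3] — missing [2].
The missing symbol must appear in both missing sets; intersection = [2].
Therefore the hidden value is 2.

Missing value = 2.


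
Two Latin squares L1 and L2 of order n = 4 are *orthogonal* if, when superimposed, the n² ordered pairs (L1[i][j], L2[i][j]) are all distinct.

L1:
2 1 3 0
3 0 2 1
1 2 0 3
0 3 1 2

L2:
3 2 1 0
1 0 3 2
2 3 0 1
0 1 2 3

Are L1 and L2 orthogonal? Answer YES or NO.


Form the n² = 16 superimposed pairs (L1[i][j], L2[i][j]), row by row (rows and columns indexed from 0):
row 0: (2,3) (1,2) (3,1) (0,0)
row 1: (3,1) (0,0) (2,3) (1,2)
row 2: (1,2) (2,3) (0,0) (3,1)
row 3: (0,0) (3,1) (1,2) (2,3)
Orthogonality requires all 16 pairs distinct.
But the pair (3,1) repeats: cell (0,2) has L1 = 3, L2 = 1, and cell (1,0) has L1 = 3, L2 = 1.
A repeated pair means some other pair never occurs (only 4 distinct pairs out of 16), so the squares are not orthogonal.
Conclusion: NO.

NO


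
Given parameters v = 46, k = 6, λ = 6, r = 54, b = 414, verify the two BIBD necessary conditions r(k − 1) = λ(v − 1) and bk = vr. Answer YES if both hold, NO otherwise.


Condition (i): r(k − 1) = 54·5 = 270; λ(v − 1) = 6·45 = 270. Match? YES.
Condition (ii): bk = 414·6 = 2484; vr = 46·54 = 2484. Match? YES.
Both conditions hold? YES.

YES


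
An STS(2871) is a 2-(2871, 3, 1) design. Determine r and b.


An STS(v) is a 2-(v, 3, 1) BIBD: block size k = 3, λ = 1.
Replication: r(k − 1) = λ(v − 1) ⇒ r·2 = 2871 − 1 = 2870 ⇒ r = 1435.
Block count: bk = vr ⇒ b·3 = 2871·1435 = 4119885 ⇒ b = 1373295.
(Check via b = v(v − 1)/6 = 2871·2870/6 = 8239770/6 = 1373295.)

r = 1435, b = 1373295.


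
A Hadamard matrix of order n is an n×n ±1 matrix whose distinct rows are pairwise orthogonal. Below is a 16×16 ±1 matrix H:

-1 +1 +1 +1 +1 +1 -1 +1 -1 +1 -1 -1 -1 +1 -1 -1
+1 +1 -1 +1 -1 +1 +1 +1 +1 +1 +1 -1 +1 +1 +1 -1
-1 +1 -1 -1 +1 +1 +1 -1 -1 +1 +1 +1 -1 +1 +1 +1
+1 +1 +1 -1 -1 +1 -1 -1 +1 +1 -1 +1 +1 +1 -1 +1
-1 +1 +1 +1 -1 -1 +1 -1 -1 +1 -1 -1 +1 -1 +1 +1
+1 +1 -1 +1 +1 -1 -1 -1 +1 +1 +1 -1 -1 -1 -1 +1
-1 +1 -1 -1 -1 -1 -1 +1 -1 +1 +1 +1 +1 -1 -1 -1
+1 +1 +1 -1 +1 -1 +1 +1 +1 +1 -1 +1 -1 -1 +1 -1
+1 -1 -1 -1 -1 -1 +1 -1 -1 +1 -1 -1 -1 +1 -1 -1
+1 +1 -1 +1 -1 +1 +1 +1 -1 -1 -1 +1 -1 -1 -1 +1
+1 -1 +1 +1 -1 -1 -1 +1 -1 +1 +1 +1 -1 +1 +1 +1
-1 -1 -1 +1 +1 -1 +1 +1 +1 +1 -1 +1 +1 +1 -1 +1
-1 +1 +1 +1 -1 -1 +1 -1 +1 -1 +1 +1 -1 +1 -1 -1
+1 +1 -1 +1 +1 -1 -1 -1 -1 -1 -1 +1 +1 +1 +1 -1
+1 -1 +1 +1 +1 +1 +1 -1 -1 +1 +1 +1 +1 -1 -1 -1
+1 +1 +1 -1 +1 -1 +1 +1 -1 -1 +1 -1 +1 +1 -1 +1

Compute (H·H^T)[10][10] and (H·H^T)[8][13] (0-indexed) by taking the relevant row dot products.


Row 8 of H: [1, -1, -1, -1, -1, -1, 1, -1, -1, 1, -1, -1, -1, 1, -1, -1].
Row 10 of H: [1, -1, 1, 1, -1, -1, -1, 1, -1, 1, 1, 1, -1, 1, 1, 1].
Row 13 of H: [1, 1, -1, 1, 1, -1, -1, -1, -1, -1, -1, 1, 1, 1, 1, -1].
(H·H^T)[10][10] = Σ_j H[10][j]·H[10][j] = (1)² + (-1)² + (1)² + (1)² + (-1)² + (-1)² + (-1)² + (1)² + (-1)² + (1)² + (1)² + (1)² + (-1)² + (1)² + (1)² + (1)² = 1 + 1 + 1 + 1 + 1 + 1 + 1 + 1 + 1 + 1 + 1 + 1 + 1 + 1 + 1 + 1 = 16.
(H·H^T)[8][13] = Σ_j H[8][j]·H[13][j] = (1)·(1) + (-1)·(1) + (-1)·(-1) + (-1)·(1) + (-1)·(1) + (-1)·(-1) + (1)·(-1) + (-1)·(-1) + (-1)·(-1) + (1)·(-1) + (-1)·(-1) + (-1)·(1) + (-1)·(1) + (1)·(1) + (-1)·(1) + (-1)·(-1) = 1 + -1 + 1 + -1 + -1 + 1 + -1 + 1 + 1 + -1 + 1 + -1 + -1 + 1 + -1 + 1 = 0.
So rows 8 and 13 are orthogonal; the diagonal entry equals n = 16.

(10,10) entry = 16; (8,13) entry = 0.


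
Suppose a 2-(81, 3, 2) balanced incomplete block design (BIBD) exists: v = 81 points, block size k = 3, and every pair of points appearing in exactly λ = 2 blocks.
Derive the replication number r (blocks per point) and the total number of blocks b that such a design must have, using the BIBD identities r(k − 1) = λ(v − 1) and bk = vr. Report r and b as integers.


Any 2-(v, k, λ) BIBD satisfies two necessary conditions:
  (i)  Each point sits in r blocks, and counting incidences through any fixed point gives r(k − 1) = λ(v − 1), so r = λ(v − 1)/(k − 1).
  (ii) Total incidences bk = vr, so b = vr/k.
Step 1: r = λ(v − 1)/(k − 1) = 2·(81 − 1)/(3 − 1) = 2·80/2 = 160/2 = 80.
Step 2: b = vr/k = 81·80/3 = 6480/3 = 2160.
Check integrality: r = 80 ∈ Z ✓, b = 2160 ∈ Z ✓.
(These identities are necessary conditions: they determine r and b for any design with these parameters, but do not by themselves prove that one exists.)

r = 80, b = 2160.


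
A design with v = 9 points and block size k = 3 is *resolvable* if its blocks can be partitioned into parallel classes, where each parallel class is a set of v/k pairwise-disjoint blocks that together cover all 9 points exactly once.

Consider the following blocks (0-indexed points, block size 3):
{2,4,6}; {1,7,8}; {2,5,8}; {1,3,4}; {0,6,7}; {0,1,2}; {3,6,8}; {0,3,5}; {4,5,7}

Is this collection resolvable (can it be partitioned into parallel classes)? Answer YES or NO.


v = 9, block size k = 3, number of blocks = 9.
For resolvability, blocks must partition into parallel classes of size v/k = 3.
Total blocks must therefore be a multiple of 3: 9 = 3·3 + 0 ⇒ divisible ✓.
Greedy packing gives 3 candidate class(es). Each should be a full parallel class (size 3, covers all 9 points).
  Class 1 (3 blocks): {2,4,6}; {1,7,8}; {0,3,5}. Points covered: [0, 1, 2, 3, 4, 5, 6, 7, 8].
  Class 2 (3 blocks): {2,5,8}; {1,3,4}; {0,6,7}. Points covered: [0, 1, 2, 3, 4, 5, 6, 7, 8].
  Class 3 (3 blocks): {0,1,2}; {3,6,8}; {4,5,7}. Points covered: [0, 1, 2, 3, 4, 5, 6, 7, 8].
All classes full (size 3)? YES. All classes cover every point? YES.
Resolvable? YES.

YES


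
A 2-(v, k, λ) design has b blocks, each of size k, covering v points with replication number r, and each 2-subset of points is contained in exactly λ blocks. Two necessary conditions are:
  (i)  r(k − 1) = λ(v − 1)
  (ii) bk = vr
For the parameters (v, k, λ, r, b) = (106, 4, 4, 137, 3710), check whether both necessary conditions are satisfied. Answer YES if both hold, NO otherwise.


Condition (i): r(k − 1) = 137·3 = 411; λ(v − 1) = 4·105 = 420. Match? NO.
Condition (ii): bk = 3710·4 = 14840; vr = 106·137 = 14522. Match? NO.
Both conditions hold? NO.

NO


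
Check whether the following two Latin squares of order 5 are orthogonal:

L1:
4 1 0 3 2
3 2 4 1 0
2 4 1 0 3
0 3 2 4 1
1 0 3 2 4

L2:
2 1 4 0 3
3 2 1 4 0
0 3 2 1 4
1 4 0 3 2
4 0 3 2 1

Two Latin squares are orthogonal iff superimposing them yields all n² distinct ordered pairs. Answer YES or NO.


Form the n² = 25 superimposed pairs (L1[i][j], L2[i][j]), row by row (rows and columns indexed from 0):
row 0: (4,2) (1,1) (0,4) (3,0) (2,3)
row 1: (3,3) (2,2) (4,1) (1,4) (0,0)
row 2: (2,0) (4,3) (1,2) (0,1) (3,4)
row 3: (0,1) (3,4) (2,0) (4,3) (1,2)
row 4: (1,4) (0,0) (3,3) (2,2) (4,1)
Orthogonality requires all 25 pairs distinct.
But the pair (0,1) repeats: cell (2,3) has L1 = 0, L2 = 1, and cell (3,0) has L1 = 0, L2 = 1.
A repeated pair means some other pair never occurs (only 15 distinct pairs out of 25), so the squares are not orthogonal.
Conclusion: NO.

NO


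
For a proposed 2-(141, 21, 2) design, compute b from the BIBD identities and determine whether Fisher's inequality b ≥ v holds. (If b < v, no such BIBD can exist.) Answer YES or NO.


r = λ(v − 1)/(k − 1) = 2·140/20 = 14.
b = vr/k = 141·14/21 = 94.
Fisher's inequality: b ≥ v ⇔ 94 ≥ 141? NO.

NO


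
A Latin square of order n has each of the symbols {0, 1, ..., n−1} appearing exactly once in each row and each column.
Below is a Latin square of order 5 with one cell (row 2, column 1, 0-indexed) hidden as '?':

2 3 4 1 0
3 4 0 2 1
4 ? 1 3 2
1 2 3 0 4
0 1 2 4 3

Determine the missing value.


Row 2 contains symbols [1, 2, 3, 4] — missing [0].
Column 1 contains symbols [1, 2, 3, 4] — missing [0].
The missing symbol must appear in both missing sets; intersection = [0].
Therefore the hidden value is 0.

Missing value = 0.


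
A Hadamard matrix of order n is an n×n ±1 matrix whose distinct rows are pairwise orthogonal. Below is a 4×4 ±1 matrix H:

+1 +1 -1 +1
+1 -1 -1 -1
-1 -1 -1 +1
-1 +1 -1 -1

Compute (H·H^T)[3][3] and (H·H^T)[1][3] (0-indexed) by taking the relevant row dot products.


Row 1 of H: [1, -1, -1, -1].
Row 3 of H: [-1, 1, -1, -1].
(H·H^T)[3][3] = Σ_j H[3][j]·H[3][j] = (-1)² + (1)² + (-1)² + (-1)² = 1 + 1 + 1 + 1 = 4.
(H·H^T)[1][3] = Σ_j H[1][j]·H[3][j] = (1)·(-1) + (-1)·(1) + (-1)·(-1) + (-1)·(-1) = -1 + -1 + 1 + 1 = 0.
So rows 1 and 3 are orthogonal; the diagonal entry equals n = 4.

(3,3) entry = 4; (1,3) entry = 0.


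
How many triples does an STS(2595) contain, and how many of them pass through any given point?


An STS(v) is a 2-(v, 3, 1) BIBD: block size k = 3, λ = 1.
Replication: r(k − 1) = λ(v − 1) ⇒ r·2 = 2595 − 1 = 2594 ⇒ r = 1297.
Block count: b = v(v − 1)/6 = 2595·2594/6 = 6731430/6 = 1121905.
(Check via bk = vr: 1121905·3 = 3365715 = 2595·1297 = 3365715 ✓.)

r = 1297, b = 1121905.


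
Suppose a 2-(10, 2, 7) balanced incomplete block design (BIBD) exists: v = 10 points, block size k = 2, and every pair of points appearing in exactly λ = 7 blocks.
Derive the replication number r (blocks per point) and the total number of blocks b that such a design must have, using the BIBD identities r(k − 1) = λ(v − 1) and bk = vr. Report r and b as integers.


Any 2-(v, k, λ) BIBD satisfies two necessary conditions:
  (i)  Each point sits in r blocks, and counting incidences through any fixed point gives r(k − 1) = λ(v − 1), so r = λ(v − 1)/(k − 1).
  (ii) Total incidences bk = vr, so b = vr/k.
Step 1: r = λ(v − 1)/(k − 1) = 7·(10 − 1)/(2 − 1) = 7·9/1 = 63/1 = 63.
Step 2: b = vr/k = 10·63/2 = 630/2 = 315.
Check integrality: r = 63 ∈ Z ✓, b = 315 ∈ Z ✓.
(These identities are necessary conditions: they determine r and b for any design with these parameters, but do not by themselves prove that one exists.)

r = 63, b = 315.


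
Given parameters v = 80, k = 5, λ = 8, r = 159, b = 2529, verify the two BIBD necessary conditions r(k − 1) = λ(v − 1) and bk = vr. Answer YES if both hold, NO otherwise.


Condition (i): r(k − 1) = 159·4 = 636; λ(v − 1) = 8·79 = 632. Match? NO.
Condition (ii): bk = 2529·5 = 12645; vr = 80·159 = 12720. Match? NO.
Both conditions hold? NO.

NO


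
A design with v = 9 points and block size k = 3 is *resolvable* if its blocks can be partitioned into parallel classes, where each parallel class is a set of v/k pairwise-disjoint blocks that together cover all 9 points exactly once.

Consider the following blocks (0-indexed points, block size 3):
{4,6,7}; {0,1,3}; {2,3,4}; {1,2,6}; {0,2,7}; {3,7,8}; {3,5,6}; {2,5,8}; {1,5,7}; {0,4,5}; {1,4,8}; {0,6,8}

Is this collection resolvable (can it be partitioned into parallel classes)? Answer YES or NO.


v = 9, block size k = 3, number of blocks = 12.
For resolvability, blocks must partition into parallel classes of size v/k = 3.
Total blocks must therefore be a multiple of 3: 12 = 3·4 + 0 ⇒ divisible ✓.
Greedy packing gives 4 candidate class(es). Each should be a full parallel class (size 3, covers all 9 points).
  Class 1 (3 blocks): {4,6,7}; {0,1,3}; {2,5,8}. Points covered: [0, 1, 2, 3, 4, 5, 6, 7, 8].
  Class 2 (3 blocks): {2,3,4}; {1,5,7}; {0,6,8}. Points covered: [0, 1, 2, 3, 4, 5, 6, 7, 8].
  Class 3 (3 blocks): {1,2,6}; {3,7,8}; {0,4,5}. Points covered: [0, 1, 2, 3, 4, 5, 6, 7, 8].
  Class 4 (3 blocks): {0,2,7}; {3,5,6}; {1,4,8}. Points covered: [0, 1, 2, 3, 4, 5, 6, 7, 8].
All classes full (size 3)? YES. All classes cover every point? YES.
Resolvable? YES.

YES


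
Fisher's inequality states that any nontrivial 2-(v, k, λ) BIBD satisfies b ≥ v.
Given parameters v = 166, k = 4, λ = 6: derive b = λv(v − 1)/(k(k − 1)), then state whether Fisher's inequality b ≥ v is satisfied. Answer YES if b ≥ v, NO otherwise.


r = λ(v − 1)/(k − 1) = 6·165/3 = 330.
b = vr/k = 166·330/4 = 13695.
Fisher's inequality: b ≥ v ⇔ 13695 ≥ 166? YES.

YES


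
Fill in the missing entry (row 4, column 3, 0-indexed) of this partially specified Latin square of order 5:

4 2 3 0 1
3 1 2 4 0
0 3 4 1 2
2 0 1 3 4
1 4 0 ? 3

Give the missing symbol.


Row 4 contains symbols [0, 1, 3, 4] — missing [2].
Column 3 contains symbols [0, 1, 3, 4] — missing [2].
The missing symbol must appear in both missing sets; intersection = [2].
Therefore the hidden value is 2.

Missing value = 2.


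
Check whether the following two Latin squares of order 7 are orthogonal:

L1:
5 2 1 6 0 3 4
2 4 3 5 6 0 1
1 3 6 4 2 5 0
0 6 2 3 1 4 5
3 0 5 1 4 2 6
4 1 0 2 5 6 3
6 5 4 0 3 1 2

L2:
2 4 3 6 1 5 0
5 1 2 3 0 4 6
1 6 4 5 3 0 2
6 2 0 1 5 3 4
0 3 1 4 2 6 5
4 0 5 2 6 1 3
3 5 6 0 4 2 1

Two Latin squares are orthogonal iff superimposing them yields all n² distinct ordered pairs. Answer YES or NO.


Form the n² = 49 superimposed pairs (L1[i][j], L2[i][j]), row by row (rows and columns indexed from 0):
row 0: (5,2) (2,4) (1,3) (6,6) (0,1) (3,5) (4,0)
row 1: (2,5) (4,1) (3,2) (5,3) (6,0) (0,4) (1,6)
row 2: (1,1) (3,6) (6,4) (4,5) (2,3) (5,0) (0,2)
row 3: (0,6) (6,2) (2,0) (3,1) (1,5) (4,3) (5,4)
row 4: (3,0) (0,3) (5,1) (1,4) (4,2) (2,6) (6,5)
row 5: (4,4) (1,0) (0,5) (2,2) (5,6) (6,1) (3,3)
row 6: (6,3) (5,5) (4,6) (0,0) (3,4) (1,2) (2,1)
Orthogonality requires all 49 pairs distinct.
Check by first coordinate: for each symbol s of L1, list the L2 entries in the n cells where L1 = s; they must all differ.
  L1 = 0: L2 entries (in reading order) 1, 4, 2, 6, 3, 5, 0 — all 7 distinct ✓
  L1 = 1: L2 entries (in reading order) 3, 6, 1, 5, 4, 0, 2 — all 7 distinct ✓
  L1 = 2: L2 entries (in reading order) 4, 5, 3, 0, 6, 2, 1 — all 7 distinct ✓
  L1 = 3: L2 entries (in reading order) 5, 2, 6, 1, 0, 3, 4 — all 7 distinct ✓
  L1 = 4: L2 entries (in reading order) 0, 1, 5, 3, 2, 4, 6 — all 7 distinct ✓
  L1 = 5: L2 entries (in reading order) 2, 3, 0, 4, 1, 6, 5 — all 7 distinct ✓
  L1 = 6: L2 entries (in reading order) 6, 0, 4, 2, 5, 1, 3 — all 7 distinct ✓
Every symbol of L1 meets every symbol of L2 exactly once, so all 49 pairs are distinct (49 of 49).
Conclusion: YES.

YES


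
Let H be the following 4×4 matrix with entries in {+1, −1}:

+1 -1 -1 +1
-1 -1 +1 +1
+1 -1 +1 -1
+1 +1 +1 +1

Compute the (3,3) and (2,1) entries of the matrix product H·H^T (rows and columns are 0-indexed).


Row 1 of H: [-1, -1, 1, 1].
Row 2 of H: [1, -1, 1, -1].
Row 3 of H: [1, 1, 1, 1].
(H·H^T)[3][3] = Σ_j H[3][j]·H[3][j] = (1)² + (1)² + (1)² + (1)² = 1 + 1 + 1 + 1 = 4.
(H·H^T)[2][1] = Σ_j H[2][j]·H[1][j] = (1)·(-1) + (-1)·(-1) + (1)·(1) + (-1)·(1) = -1 + 1 + 1 + -1 = 0.
So rows 2 and 1 are orthogonal; the diagonal entry equals n = 4.

(3,3) entry = 4; (2,1) entry = 0.


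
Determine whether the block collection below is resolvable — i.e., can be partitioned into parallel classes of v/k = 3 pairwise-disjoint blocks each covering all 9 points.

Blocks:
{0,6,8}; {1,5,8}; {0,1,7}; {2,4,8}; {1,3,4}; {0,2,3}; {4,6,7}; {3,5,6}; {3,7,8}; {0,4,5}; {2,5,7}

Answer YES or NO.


v = 9, block size k = 3, number of blocks = 11.
For resolvability, blocks must partition into parallel classes of size v/k = 3.
Total blocks must therefore be a multiple of 3: 11 = 3·3 + 2 ⇒ not divisible ✗.
Resolvable? NO.

NO


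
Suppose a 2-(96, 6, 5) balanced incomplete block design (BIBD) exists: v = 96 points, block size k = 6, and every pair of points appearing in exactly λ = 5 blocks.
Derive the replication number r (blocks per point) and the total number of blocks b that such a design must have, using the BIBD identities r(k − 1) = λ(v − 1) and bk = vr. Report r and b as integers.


Any 2-(v, k, λ) BIBD satisfies two necessary conditions:
  (i)  Each point sits in r blocks, and counting incidences through any fixed point gives r(k − 1) = λ(v − 1), so r = λ(v − 1)/(k − 1).
  (ii) Total incidences bk = vr, so b = vr/k.
Step 1: r = λ(v − 1)/(k − 1) = 5·(96 − 1)/(6 − 1) = 5·95/5 = 475/5 = 95.
Step 2: b = vr/k = 96·95/6 = 9120/6 = 1520.
Check integrality: r = 95 ∈ Z ✓, b = 1520 ∈ Z ✓.
(These identities are necessary conditions: they determine r and b for any design with these parameters, but do not by themselves prove that one exists.)

r = 95, b = 1520.


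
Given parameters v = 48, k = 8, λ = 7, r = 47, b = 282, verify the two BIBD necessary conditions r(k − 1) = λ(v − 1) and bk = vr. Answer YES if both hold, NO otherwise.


Condition (i): r(k − 1) = 47·7 = 329; λ(v − 1) = 7·47 = 329. Match? YES.
Condition (ii): bk = 282·8 = 2256; vr = 48·47 = 2256. Match? YES.
Both conditions hold? YES.

YES


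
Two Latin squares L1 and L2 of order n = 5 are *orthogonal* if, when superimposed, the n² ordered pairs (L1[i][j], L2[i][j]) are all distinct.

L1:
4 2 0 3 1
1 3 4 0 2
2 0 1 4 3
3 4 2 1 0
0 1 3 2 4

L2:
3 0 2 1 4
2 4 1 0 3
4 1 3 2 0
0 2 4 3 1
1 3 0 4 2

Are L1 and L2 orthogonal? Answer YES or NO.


Form the n² = 25 superimposed pairs (L1[i][j], L2[i][j]), row by row (rows and columns indexed from 0):
row 0: (4,3) (2,0) (0,2) (3,1) (1,4)
row 1: (1,2) (3,4) (4,1) (0,0) (2,3)
row 2: (2,4) (0,1) (1,3) (4,2) (3,0)
row 3: (3,0) (4,2) (2,4) (1,3) (0,1)
row 4: (0,1) (1,3) (3,0) (2,4) (4,2)
Orthogonality requires all 25 pairs distinct.
But the pair (3,0) repeats: cell (2,4) has L1 = 3, L2 = 0, and cell (3,0) has L1 = 3, L2 = 0.
A repeated pair means some other pair never occurs (only 15 distinct pairs out of 25), so the squares are not orthogonal.
Conclusion: NO.

NO


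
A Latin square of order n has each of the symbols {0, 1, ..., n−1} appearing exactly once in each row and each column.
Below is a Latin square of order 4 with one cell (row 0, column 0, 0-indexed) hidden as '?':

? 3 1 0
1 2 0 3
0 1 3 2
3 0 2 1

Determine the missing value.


Row 0 contains symbols [0, 1, 3] — missing [2].
Column 0 contains symbols [0, 1, 3] — missing [2].
The missing symbol must appear in both missing sets; intersection = [2].
Therefore the hidden value is 2.

Missing value = 2.


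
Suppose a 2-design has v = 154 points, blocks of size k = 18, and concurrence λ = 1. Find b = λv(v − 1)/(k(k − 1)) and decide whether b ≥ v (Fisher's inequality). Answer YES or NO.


r = λ(v − 1)/(k − 1) = 1·153/17 = 9.
b = vr/k = 154·9/18 = 77.
Fisher's inequality: b ≥ v ⇔ 77 ≥ 154? NO.

NO


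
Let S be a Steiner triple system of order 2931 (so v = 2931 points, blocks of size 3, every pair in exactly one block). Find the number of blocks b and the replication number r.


An STS(v) is a 2-(v, 3, 1) BIBD: block size k = 3, λ = 1.
Replication: r(k − 1) = λ(v − 1) ⇒ r·2 = 2931 − 1 = 2930 ⇒ r = 1465.
Block count: bk = vr ⇒ b·3 = 2931·1465 = 4293915 ⇒ b = 1431305.
(Check via b = v(v − 1)/6 = 2931·2930/6 = 8587830/6 = 1431305.)

r = 1465, b = 1431305.


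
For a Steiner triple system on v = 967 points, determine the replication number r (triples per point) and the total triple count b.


An STS(v) is a 2-(v, 3, 1) BIBD: block size k = 3, λ = 1.
Replication: r(k − 1) = λ(v − 1) ⇒ r·2 = 967 − 1 = 966 ⇒ r = 483.
Block count: b = v(v − 1)/6 = 967·966/6 = 934122/6 = 155687.
(Check via bk = vr: 155687·3 = 467061 = 967·483 = 467061 ✓.)

r = 483, b = 155687.


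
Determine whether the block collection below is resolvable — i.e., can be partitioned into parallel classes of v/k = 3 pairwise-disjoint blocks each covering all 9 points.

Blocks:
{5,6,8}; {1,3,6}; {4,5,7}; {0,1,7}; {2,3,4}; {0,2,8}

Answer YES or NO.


v = 9, block size k = 3, number of blocks = 6.
For resolvability, blocks must partition into parallel classes of size v/k = 3.
Total blocks must therefore be a multiple of 3: 6 = 3·2 + 0 ⇒ divisible ✓.
Greedy packing gives 2 candidate class(es). Each should be a full parallel class (size 3, covers all 9 points).
  Class 1 (3 blocks): {5,6,8}; {0,1,7}; {2,3,4}. Points covered: [0, 1, 2, 3, 4, 5, 6, 7, 8].
  Class 2 (3 blocks): {1,3,6}; {4,5,7}; {0,2,8}. Points covered: [0, 1, 2, 3, 4, 5, 6, 7, 8].
All classes full (size 3)? YES. All classes cover every point? YES.
Resolvable? YES.

YES


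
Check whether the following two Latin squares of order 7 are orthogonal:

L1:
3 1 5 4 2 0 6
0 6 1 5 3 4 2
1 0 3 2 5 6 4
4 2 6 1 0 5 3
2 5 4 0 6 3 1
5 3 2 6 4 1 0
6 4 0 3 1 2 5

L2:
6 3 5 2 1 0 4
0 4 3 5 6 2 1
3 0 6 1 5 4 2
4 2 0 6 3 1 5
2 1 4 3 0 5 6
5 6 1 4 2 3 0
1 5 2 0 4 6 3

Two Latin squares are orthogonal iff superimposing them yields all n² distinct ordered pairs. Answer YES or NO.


Form the n² = 49 superimposed pairs (L1[i][j], L2[i][j]), row by row (rows and columns indexed from 0):
row 0: (3,6) (1,3) (5,5) (4,2) (2,1) (0,0) (6,4)
row 1: (0,0) (6,4) (1,3) (5,5) (3,6) (4,2) (2,1)
row 2: (1,3) (0,0) (3,6) (2,1) (5,5) (6,4) (4,2)
row 3: (4,4) (2,2) (6,0) (1,6) (0,3) (5,1) (3,5)
row 4: (2,2) (5,1) (4,4) (0,3) (6,0) (3,5) (1,6)
row 5: (5,5) (3,6) (2,1) (6,4) (4,2) (1,3) (0,0)
row 6: (6,1) (4,5) (0,2) (3,0) (1,4) (2,6) (5,3)
Orthogonality requires all 49 pairs distinct.
But the pair (0,0) repeats: cell (0,5) has L1 = 0, L2 = 0, and cell (1,0) has L1 = 0, L2 = 0.
A repeated pair means some other pair never occurs (only 21 distinct pairs out of 49), so the squares are not orthogonal.
Conclusion: NO.

NO


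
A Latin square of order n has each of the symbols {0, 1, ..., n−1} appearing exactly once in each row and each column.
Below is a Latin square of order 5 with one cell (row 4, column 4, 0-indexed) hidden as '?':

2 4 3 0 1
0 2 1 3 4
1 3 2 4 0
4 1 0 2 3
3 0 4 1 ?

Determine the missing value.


Row 4 contains symbols [0, 1, 3, 4] — missing [2].
Column 4 contains symbols [0, 1, 3, 4] — missing [2].
The missing symbol must appear in both missing sets; intersection = [2].
Therefore the hidden value is 2.

Missing value = 2.


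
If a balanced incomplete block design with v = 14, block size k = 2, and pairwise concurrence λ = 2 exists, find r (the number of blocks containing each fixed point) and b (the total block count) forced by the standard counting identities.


Any 2-(v, k, λ) BIBD satisfies two necessary conditions:
  (i)  Each point sits in r blocks, and counting incidences through any fixed point gives r(k − 1) = λ(v − 1), so r = λ(v − 1)/(k − 1).
  (ii) Total incidences bk = vr, so b = vr/k.
Step 1: r = λ(v − 1)/(k − 1) = 2·(14 − 1)/(2 − 1) = 2·13/1 = 26/1 = 26.
Step 2: b = vr/k = 14·26/2 = 364/2 = 182.
Check integrality: r = 26 ∈ Z ✓, b = 182 ∈ Z ✓.
(These identities are necessary conditions: they determine r and b for any design with these parameters, but do not by themselves prove that one exists.)

r = 26, b = 182.


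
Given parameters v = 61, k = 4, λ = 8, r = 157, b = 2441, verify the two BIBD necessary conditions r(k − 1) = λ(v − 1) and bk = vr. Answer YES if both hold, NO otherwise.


Condition (i): r(k − 1) = 157·3 = 471; λ(v − 1) = 8·60 = 480. Match? NO.
Condition (ii): bk = 2441·4 = 9764; vr = 61·157 = 9577. Match? NO.
Both conditions hold? NO.

NO


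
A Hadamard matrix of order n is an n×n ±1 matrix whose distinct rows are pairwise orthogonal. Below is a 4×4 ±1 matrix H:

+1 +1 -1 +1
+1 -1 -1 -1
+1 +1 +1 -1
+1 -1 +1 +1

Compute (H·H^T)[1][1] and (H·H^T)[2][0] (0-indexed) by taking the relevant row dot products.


Row 0 of H: [1, 1, -1, 1].
Row 1 of H: [1, -1, -1, -1].
Row 2 of H: [1, 1, 1, -1].
(H·H^T)[1][1] = Σ_j H[1][j]·H[1][j] = (1)² + (-1)² + (-1)² + (-1)² = 1 + 1 + 1 + 1 = 4.
(H·H^T)[2][0] = Σ_j H[2][j]·H[0][j] = (1)·(1) + (1)·(1) + (1)·(-1) + (-1)·(1) = 1 + 1 + -1 + -1 = 0.
So rows 2 and 0 are orthogonal; the diagonal entry equals n = 4.

(1,1) entry = 4; (2,0) entry = 0.


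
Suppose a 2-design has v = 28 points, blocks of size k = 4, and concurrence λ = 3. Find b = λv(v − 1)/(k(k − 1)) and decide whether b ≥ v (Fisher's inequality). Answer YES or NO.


r = λ(v − 1)/(k − 1) = 3·27/3 = 27.
b = vr/k = 28·27/4 = 189.
Fisher's inequality: b ≥ v ⇔ 189 ≥ 28? YES.

YES


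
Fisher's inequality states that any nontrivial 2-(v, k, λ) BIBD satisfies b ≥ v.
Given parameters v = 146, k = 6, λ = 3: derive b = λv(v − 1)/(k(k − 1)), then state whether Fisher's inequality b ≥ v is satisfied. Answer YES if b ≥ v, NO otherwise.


r = λ(v − 1)/(k − 1) = 3·145/5 = 87.
b = vr/k = 146·87/6 = 2117.
Fisher's inequality: b ≥ v ⇔ 2117 ≥ 146? YES.

YES


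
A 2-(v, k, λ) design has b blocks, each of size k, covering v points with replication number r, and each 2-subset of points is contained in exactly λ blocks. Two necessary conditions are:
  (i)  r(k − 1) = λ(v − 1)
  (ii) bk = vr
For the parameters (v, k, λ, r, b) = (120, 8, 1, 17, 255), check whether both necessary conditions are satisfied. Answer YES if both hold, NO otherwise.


Condition (i): r(k − 1) = 17·7 = 119; λ(v − 1) = 1·119 = 119. Match? YES.
Condition (ii): bk = 255·8 = 2040; vr = 120·17 = 2040. Match? YES.
Both conditions hold? YES.

YES


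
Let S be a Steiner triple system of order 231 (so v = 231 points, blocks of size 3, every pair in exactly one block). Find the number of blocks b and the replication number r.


An STS(v) is a 2-(v, 3, 1) BIBD: block size k = 3, λ = 1.
Replication: r(k − 1) = λ(v − 1) ⇒ r·2 = 231 − 1 = 230 ⇒ r = 115.
Block count: b = v(v − 1)/6 = 231·230/6 = 53130/6 = 8855.
(Check via bk = vr: 8855·3 = 26565 = 231·115 = 26565 ✓.)

r = 115, b = 8855.


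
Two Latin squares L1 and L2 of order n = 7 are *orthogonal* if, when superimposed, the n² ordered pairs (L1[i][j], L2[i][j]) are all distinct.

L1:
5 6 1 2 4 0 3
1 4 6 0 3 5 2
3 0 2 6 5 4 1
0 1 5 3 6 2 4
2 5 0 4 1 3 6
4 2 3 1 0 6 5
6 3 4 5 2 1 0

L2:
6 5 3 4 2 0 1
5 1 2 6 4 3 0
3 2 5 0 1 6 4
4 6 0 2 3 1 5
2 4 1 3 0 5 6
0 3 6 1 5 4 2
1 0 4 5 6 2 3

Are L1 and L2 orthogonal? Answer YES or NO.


Form the n² = 49 superimposed pairs (L1[i][j], L2[i][j]), row by row (rows and columns indexed from 0):
row 0: (5,6) (6,5) (1,3) (2,4) (4,2) (0,0) (3,1)
row 1: (1,5) (4,1) (6,2) (0,6) (3,4) (5,3) (2,0)
row 2: (3,3) (0,2) (2,5) (6,0) (5,1) (4,6) (1,4)
row 3: (0,4) (1,6) (5,0) (3,2) (6,3) (2,1) (4,5)
row 4: (2,2) (5,4) (0,1) (4,3) (1,0) (3,5) (6,6)
row 5: (4,0) (2,3) (3,6) (1,1) (0,5) (6,4) (5,2)
row 6: (6,1) (3,0) (4,4) (5,5) (2,6) (1,2) (0,3)
Orthogonality requires all 49 pairs distinct.
Check by first coordinate: for each symbol s of L1, list the L2 entries in the n cells where L1 = s; they must all differ.
  L1 = 0: L2 entries (in reading order) 0, 6, 2, 4, 1, 5, 3 — all 7 distinct ✓
  L1 = 1: L2 entries (in reading order) 3, 5, 4, 6, 0, 1, 2 — all 7 distinct ✓
  L1 = 2: L2 entries (in reading order) 4, 0, 5, 1, 2, 3, 6 — all 7 distinct ✓
  L1 = 3: L2 entries (in reading order) 1, 4, 3, 2, 5, 6, 0 — all 7 distinct ✓
  L1 = 4: L2 entries (in reading order) 2, 1, 6, 5, 3, 0, 4 — all 7 distinct ✓
  L1 = 5: L2 entries (in reading order) 6, 3, 1, 0, 4, 2, 5 — all 7 distinct ✓
  L1 = 6: L2 entries (in reading order) 5, 2, 0, 3, 6, 4, 1 — all 7 distinct ✓
Every symbol of L1 meets every symbol of L2 exactly once, so all 49 pairs are distinct (49 of 49).
Conclusion: YES.

YES


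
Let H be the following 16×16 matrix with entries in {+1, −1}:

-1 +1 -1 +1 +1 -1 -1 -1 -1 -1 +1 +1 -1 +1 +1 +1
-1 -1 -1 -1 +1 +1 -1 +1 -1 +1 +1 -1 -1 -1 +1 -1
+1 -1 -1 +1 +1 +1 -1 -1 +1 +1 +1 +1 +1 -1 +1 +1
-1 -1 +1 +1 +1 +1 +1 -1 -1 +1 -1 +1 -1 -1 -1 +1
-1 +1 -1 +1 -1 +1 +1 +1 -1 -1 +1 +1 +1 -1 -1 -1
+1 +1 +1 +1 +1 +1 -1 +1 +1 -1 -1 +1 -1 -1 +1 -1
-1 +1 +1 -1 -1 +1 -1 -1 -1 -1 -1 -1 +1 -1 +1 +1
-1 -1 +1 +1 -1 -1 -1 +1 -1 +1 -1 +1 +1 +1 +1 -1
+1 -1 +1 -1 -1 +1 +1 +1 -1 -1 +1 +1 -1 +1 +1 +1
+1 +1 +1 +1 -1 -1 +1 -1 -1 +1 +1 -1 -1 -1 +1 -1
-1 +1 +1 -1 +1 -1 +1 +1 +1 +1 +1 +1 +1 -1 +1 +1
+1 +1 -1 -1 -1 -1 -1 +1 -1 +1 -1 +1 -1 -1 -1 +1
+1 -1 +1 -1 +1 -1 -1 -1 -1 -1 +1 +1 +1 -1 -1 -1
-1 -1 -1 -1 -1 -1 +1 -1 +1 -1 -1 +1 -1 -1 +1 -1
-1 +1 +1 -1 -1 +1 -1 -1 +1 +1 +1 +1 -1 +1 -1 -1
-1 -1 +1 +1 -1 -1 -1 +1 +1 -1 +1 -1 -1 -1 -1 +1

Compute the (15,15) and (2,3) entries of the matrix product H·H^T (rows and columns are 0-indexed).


Row 2 of H: [1, -1, -1, 1, 1, 1, -1, -1, 1, 1, 1, 1, 1, -1, 1, 1].
Row 3 of H: [-1, -1, 1, 1, 1, 1, 1, -1, -1, 1, -1, 1, -1, -1, -1, 1].
Row 15 of H: [-1, -1, 1, 1, -1, -1, -1, 1, 1, -1, 1, -1, -1, -1, -1, 1].
(H·H^T)[15][15] = Σ_j H[15][j]·H[15][j] = (-1)² + (-1)² + (1)² + (1)² + (-1)² + (-1)² + (-1)² + (1)² + (1)² + (-1)² + (1)² + (-1)² + (-1)² + (-1)² + (-1)² + (1)² = 1 + 1 + 1 + 1 + 1 + 1 + 1 + 1 + 1 + 1 + 1 + 1 + 1 + 1 + 1 + 1 = 16.
(H·H^T)[2][3] = Σ_j H[2][j]·H[3][j] = (1)·(-1) + (-1)·(-1) + (-1)·(1) + (1)·(1) + (1)·(1) + (1)·(1) + (-1)·(1) + (-1)·(-1) + (1)·(-1) + (1)·(1) + (1)·(-1) + (1)·(1) + (1)·(-1) + (-1)·(-1) + (1)·(-1) + (1)·(1) = -1 + 1 + -1 + 1 + 1 + 1 + -1 + 1 + -1 + 1 + -1 + 1 + -1 + 1 + -1 + 1 = 2.
Rows 2 and 3 are not orthogonal (dot product = 2 ≠ 0), so H is not a Hadamard matrix.

(15,15) entry = 16; (2,3) entry = 2.


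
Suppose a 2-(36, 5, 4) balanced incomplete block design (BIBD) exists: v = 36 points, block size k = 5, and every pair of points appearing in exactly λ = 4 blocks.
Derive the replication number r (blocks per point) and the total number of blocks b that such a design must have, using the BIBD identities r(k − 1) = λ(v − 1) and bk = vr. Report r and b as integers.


Any 2-(v, k, λ) BIBD satisfies two necessary conditions:
  (i)  Each point sits in r blocks, and counting incidences through any fixed point gives r(k − 1) = λ(v − 1), so r = λ(v − 1)/(k − 1).
  (ii) Total incidences bk = vr, so b = vr/k.
Step 1: r = λ(v − 1)/(k − 1) = 4·(36 − 1)/(5 − 1) = 4·35/4 = 140/4 = 35.
Step 2: b = vr/k = 36·35/5 = 1260/5 = 252.
Check integrality: r = 35 ∈ Z ✓, b = 252 ∈ Z ✓.
(These identities are necessary conditions: they determine r and b for any design with these parameters, but do not by themselves prove that one exists.)

r = 35, b = 252.


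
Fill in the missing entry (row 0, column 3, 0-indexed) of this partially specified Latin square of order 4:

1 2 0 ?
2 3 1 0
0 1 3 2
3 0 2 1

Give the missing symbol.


Row 0 contains symbols [0, 1, 2] — missing [3].
Column 3 contains symbols [0, 1, 2] — missing [3].
The missing symbol must appear in both missing sets; intersection = [3].
Therefore the hidden value is 3.

Missing value = 3.


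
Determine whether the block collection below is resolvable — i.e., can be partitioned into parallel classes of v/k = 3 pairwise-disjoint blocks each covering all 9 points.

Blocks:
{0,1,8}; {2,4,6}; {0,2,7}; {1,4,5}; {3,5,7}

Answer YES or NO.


v = 9, block size k = 3, number of blocks = 5.
For resolvability, blocks must partition into parallel classes of size v/k = 3.
Total blocks must therefore be a multiple of 3: 5 = 3·1 + 2 ⇒ not divisible ✗.
Resolvable? NO.

NO


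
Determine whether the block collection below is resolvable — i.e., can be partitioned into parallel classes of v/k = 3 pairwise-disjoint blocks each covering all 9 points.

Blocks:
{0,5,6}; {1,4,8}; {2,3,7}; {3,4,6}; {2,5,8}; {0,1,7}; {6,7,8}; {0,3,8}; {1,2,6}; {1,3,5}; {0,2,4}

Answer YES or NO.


v = 9, block size k = 3, number of blocks = 11.
For resolvability, blocks must partition into parallel classes of size v/k = 3.
Total blocks must therefore be a multiple of 3: 11 = 3·3 + 2 ⇒ not divisible ✗.
Resolvable? NO.

NO
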